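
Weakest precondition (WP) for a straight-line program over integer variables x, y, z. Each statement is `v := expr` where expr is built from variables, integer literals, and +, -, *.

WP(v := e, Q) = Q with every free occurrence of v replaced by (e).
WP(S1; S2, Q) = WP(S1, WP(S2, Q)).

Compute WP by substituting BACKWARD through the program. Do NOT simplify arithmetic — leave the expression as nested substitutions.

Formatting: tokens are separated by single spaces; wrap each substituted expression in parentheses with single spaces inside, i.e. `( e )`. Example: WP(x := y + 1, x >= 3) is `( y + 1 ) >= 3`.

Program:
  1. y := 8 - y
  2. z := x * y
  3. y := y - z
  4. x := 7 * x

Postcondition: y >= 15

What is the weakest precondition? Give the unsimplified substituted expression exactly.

Answer: ( ( 8 - y ) - ( x * ( 8 - y ) ) ) >= 15

Derivation:
post: y >= 15
stmt 4: x := 7 * x  -- replace 0 occurrence(s) of x with (7 * x)
  => y >= 15
stmt 3: y := y - z  -- replace 1 occurrence(s) of y with (y - z)
  => ( y - z ) >= 15
stmt 2: z := x * y  -- replace 1 occurrence(s) of z with (x * y)
  => ( y - ( x * y ) ) >= 15
stmt 1: y := 8 - y  -- replace 2 occurrence(s) of y with (8 - y)
  => ( ( 8 - y ) - ( x * ( 8 - y ) ) ) >= 15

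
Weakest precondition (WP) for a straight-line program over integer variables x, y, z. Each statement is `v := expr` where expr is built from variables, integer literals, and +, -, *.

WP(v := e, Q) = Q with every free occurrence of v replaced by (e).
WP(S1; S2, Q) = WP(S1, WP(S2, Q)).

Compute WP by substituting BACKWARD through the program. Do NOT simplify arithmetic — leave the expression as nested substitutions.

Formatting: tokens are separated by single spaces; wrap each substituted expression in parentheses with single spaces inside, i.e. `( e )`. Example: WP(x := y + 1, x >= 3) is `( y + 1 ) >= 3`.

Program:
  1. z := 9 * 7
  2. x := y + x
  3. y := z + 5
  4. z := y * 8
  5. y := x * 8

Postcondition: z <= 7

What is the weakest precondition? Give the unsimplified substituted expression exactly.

Answer: ( ( ( 9 * 7 ) + 5 ) * 8 ) <= 7

Derivation:
post: z <= 7
stmt 5: y := x * 8  -- replace 0 occurrence(s) of y with (x * 8)
  => z <= 7
stmt 4: z := y * 8  -- replace 1 occurrence(s) of z with (y * 8)
  => ( y * 8 ) <= 7
stmt 3: y := z + 5  -- replace 1 occurrence(s) of y with (z + 5)
  => ( ( z + 5 ) * 8 ) <= 7
stmt 2: x := y + x  -- replace 0 occurrence(s) of x with (y + x)
  => ( ( z + 5 ) * 8 ) <= 7
stmt 1: z := 9 * 7  -- replace 1 occurrence(s) of z with (9 * 7)
  => ( ( ( 9 * 7 ) + 5 ) * 8 ) <= 7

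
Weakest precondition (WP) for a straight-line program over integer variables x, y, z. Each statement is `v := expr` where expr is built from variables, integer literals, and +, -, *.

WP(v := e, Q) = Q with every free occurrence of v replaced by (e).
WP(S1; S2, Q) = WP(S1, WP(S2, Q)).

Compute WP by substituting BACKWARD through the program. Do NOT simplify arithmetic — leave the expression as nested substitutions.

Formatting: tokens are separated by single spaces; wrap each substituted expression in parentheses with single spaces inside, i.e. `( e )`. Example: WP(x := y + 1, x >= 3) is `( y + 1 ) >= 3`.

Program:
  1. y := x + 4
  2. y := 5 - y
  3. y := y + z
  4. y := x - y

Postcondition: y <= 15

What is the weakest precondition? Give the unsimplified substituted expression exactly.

Answer: ( x - ( ( 5 - ( x + 4 ) ) + z ) ) <= 15

Derivation:
post: y <= 15
stmt 4: y := x - y  -- replace 1 occurrence(s) of y with (x - y)
  => ( x - y ) <= 15
stmt 3: y := y + z  -- replace 1 occurrence(s) of y with (y + z)
  => ( x - ( y + z ) ) <= 15
stmt 2: y := 5 - y  -- replace 1 occurrence(s) of y with (5 - y)
  => ( x - ( ( 5 - y ) + z ) ) <= 15
stmt 1: y := x + 4  -- replace 1 occurrence(s) of y with (x + 4)
  => ( x - ( ( 5 - ( x + 4 ) ) + z ) ) <= 15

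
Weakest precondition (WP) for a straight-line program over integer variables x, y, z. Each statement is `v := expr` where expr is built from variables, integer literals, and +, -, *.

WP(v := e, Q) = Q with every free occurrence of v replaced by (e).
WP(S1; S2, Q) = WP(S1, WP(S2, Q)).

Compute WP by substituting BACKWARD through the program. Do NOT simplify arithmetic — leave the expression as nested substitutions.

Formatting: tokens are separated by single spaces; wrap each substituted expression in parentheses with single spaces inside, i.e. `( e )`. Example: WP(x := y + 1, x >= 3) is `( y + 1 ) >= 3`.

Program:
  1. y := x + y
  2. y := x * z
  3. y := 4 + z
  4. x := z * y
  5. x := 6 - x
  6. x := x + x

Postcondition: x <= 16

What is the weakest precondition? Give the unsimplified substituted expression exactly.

Answer: ( ( 6 - ( z * ( 4 + z ) ) ) + ( 6 - ( z * ( 4 + z ) ) ) ) <= 16

Derivation:
post: x <= 16
stmt 6: x := x + x  -- replace 1 occurrence(s) of x with (x + x)
  => ( x + x ) <= 16
stmt 5: x := 6 - x  -- replace 2 occurrence(s) of x with (6 - x)
  => ( ( 6 - x ) + ( 6 - x ) ) <= 16
stmt 4: x := z * y  -- replace 2 occurrence(s) of x with (z * y)
  => ( ( 6 - ( z * y ) ) + ( 6 - ( z * y ) ) ) <= 16
stmt 3: y := 4 + z  -- replace 2 occurrence(s) of y with (4 + z)
  => ( ( 6 - ( z * ( 4 + z ) ) ) + ( 6 - ( z * ( 4 + z ) ) ) ) <= 16
stmt 2: y := x * z  -- replace 0 occurrence(s) of y with (x * z)
  => ( ( 6 - ( z * ( 4 + z ) ) ) + ( 6 - ( z * ( 4 + z ) ) ) ) <= 16
stmt 1: y := x + y  -- replace 0 occurrence(s) of y with (x + y)
  => ( ( 6 - ( z * ( 4 + z ) ) ) + ( 6 - ( z * ( 4 + z ) ) ) ) <= 16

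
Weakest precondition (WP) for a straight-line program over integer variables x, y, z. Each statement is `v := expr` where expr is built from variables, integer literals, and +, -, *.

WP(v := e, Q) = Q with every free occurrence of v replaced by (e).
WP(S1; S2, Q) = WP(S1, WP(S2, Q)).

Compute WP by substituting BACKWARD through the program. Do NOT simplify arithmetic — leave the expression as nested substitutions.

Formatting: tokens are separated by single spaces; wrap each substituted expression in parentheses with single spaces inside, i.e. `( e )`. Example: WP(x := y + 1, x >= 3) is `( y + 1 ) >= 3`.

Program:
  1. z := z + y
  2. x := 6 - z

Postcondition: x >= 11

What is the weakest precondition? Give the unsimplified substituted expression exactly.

Answer: ( 6 - ( z + y ) ) >= 11

Derivation:
post: x >= 11
stmt 2: x := 6 - z  -- replace 1 occurrence(s) of x with (6 - z)
  => ( 6 - z ) >= 11
stmt 1: z := z + y  -- replace 1 occurrence(s) of z with (z + y)
  => ( 6 - ( z + y ) ) >= 11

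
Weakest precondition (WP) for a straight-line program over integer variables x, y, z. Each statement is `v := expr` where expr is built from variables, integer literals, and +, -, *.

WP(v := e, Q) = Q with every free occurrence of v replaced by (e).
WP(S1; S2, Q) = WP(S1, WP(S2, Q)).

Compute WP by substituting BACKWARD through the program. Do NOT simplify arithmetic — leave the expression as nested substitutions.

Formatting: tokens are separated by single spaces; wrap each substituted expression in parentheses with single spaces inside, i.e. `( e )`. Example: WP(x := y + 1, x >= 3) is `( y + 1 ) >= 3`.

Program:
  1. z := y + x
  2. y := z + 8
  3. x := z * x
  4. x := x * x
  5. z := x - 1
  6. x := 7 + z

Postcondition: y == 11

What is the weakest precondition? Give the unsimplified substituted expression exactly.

post: y == 11
stmt 6: x := 7 + z  -- replace 0 occurrence(s) of x with (7 + z)
  => y == 11
stmt 5: z := x - 1  -- replace 0 occurrence(s) of z with (x - 1)
  => y == 11
stmt 4: x := x * x  -- replace 0 occurrence(s) of x with (x * x)
  => y == 11
stmt 3: x := z * x  -- replace 0 occurrence(s) of x with (z * x)
  => y == 11
stmt 2: y := z + 8  -- replace 1 occurrence(s) of y with (z + 8)
  => ( z + 8 ) == 11
stmt 1: z := y + x  -- replace 1 occurrence(s) of z with (y + x)
  => ( ( y + x ) + 8 ) == 11

Answer: ( ( y + x ) + 8 ) == 11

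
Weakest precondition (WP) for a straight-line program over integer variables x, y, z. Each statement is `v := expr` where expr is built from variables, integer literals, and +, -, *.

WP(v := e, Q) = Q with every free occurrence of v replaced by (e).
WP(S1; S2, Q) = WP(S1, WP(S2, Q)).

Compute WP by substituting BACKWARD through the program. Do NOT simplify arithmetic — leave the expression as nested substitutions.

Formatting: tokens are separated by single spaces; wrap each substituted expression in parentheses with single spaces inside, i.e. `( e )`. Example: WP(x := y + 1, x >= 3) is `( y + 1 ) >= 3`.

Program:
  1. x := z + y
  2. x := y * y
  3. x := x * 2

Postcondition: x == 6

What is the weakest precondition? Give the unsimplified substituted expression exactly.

Answer: ( ( y * y ) * 2 ) == 6

Derivation:
post: x == 6
stmt 3: x := x * 2  -- replace 1 occurrence(s) of x with (x * 2)
  => ( x * 2 ) == 6
stmt 2: x := y * y  -- replace 1 occurrence(s) of x with (y * y)
  => ( ( y * y ) * 2 ) == 6
stmt 1: x := z + y  -- replace 0 occurrence(s) of x with (z + y)
  => ( ( y * y ) * 2 ) == 6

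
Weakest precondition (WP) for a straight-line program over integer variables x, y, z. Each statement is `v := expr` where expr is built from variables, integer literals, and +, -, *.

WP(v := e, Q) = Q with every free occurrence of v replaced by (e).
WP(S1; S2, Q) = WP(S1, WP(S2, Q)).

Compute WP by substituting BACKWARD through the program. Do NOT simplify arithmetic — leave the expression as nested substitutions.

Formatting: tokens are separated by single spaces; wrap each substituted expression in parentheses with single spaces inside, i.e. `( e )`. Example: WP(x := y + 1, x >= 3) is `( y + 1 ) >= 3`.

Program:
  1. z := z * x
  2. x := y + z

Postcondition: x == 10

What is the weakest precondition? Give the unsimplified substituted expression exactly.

post: x == 10
stmt 2: x := y + z  -- replace 1 occurrence(s) of x with (y + z)
  => ( y + z ) == 10
stmt 1: z := z * x  -- replace 1 occurrence(s) of z with (z * x)
  => ( y + ( z * x ) ) == 10

Answer: ( y + ( z * x ) ) == 10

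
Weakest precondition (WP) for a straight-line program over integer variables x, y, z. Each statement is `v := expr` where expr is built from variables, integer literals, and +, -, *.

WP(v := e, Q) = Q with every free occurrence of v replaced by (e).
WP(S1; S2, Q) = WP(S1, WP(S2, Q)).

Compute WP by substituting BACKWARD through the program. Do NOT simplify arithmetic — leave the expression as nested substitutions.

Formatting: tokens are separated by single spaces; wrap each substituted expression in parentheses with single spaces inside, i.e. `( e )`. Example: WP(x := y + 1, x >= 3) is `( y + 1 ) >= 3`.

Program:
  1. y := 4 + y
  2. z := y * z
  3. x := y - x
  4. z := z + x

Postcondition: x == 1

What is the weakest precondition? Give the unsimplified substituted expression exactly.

post: x == 1
stmt 4: z := z + x  -- replace 0 occurrence(s) of z with (z + x)
  => x == 1
stmt 3: x := y - x  -- replace 1 occurrence(s) of x with (y - x)
  => ( y - x ) == 1
stmt 2: z := y * z  -- replace 0 occurrence(s) of z with (y * z)
  => ( y - x ) == 1
stmt 1: y := 4 + y  -- replace 1 occurrence(s) of y with (4 + y)
  => ( ( 4 + y ) - x ) == 1

Answer: ( ( 4 + y ) - x ) == 1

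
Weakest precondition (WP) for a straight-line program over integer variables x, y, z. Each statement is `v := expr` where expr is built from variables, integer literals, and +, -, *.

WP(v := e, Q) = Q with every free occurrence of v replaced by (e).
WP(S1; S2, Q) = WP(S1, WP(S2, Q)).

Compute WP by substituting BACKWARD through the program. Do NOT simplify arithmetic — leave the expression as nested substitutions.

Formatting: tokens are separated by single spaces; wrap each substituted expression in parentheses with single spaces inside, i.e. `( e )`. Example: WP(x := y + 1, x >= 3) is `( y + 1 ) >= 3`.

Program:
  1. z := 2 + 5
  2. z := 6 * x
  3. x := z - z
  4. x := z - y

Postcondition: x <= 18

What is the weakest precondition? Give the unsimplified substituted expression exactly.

Answer: ( ( 6 * x ) - y ) <= 18

Derivation:
post: x <= 18
stmt 4: x := z - y  -- replace 1 occurrence(s) of x with (z - y)
  => ( z - y ) <= 18
stmt 3: x := z - z  -- replace 0 occurrence(s) of x with (z - z)
  => ( z - y ) <= 18
stmt 2: z := 6 * x  -- replace 1 occurrence(s) of z with (6 * x)
  => ( ( 6 * x ) - y ) <= 18
stmt 1: z := 2 + 5  -- replace 0 occurrence(s) of z with (2 + 5)
  => ( ( 6 * x ) - y ) <= 18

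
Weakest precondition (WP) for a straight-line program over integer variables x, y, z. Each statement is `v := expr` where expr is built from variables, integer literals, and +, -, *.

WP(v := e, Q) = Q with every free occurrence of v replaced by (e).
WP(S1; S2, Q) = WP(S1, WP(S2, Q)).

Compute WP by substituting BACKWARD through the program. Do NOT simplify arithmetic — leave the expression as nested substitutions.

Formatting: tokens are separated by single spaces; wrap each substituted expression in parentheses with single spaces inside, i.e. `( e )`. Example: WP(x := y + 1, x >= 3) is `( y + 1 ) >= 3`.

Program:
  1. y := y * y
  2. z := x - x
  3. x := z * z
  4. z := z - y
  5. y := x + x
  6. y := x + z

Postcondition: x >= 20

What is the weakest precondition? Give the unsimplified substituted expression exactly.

Answer: ( ( x - x ) * ( x - x ) ) >= 20

Derivation:
post: x >= 20
stmt 6: y := x + z  -- replace 0 occurrence(s) of y with (x + z)
  => x >= 20
stmt 5: y := x + x  -- replace 0 occurrence(s) of y with (x + x)
  => x >= 20
stmt 4: z := z - y  -- replace 0 occurrence(s) of z with (z - y)
  => x >= 20
stmt 3: x := z * z  -- replace 1 occurrence(s) of x with (z * z)
  => ( z * z ) >= 20
stmt 2: z := x - x  -- replace 2 occurrence(s) of z with (x - x)
  => ( ( x - x ) * ( x - x ) ) >= 20
stmt 1: y := y * y  -- replace 0 occurrence(s) of y with (y * y)
  => ( ( x - x ) * ( x - x ) ) >= 20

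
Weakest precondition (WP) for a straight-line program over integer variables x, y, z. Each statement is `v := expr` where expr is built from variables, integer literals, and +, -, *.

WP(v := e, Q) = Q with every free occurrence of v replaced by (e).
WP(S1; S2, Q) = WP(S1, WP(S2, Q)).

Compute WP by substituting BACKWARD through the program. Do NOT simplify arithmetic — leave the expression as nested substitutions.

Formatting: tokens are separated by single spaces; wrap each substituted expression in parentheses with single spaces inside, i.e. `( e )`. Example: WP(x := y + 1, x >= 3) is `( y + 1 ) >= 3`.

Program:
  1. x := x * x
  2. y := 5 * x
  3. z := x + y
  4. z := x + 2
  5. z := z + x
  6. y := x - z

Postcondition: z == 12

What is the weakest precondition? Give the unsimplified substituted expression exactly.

post: z == 12
stmt 6: y := x - z  -- replace 0 occurrence(s) of y with (x - z)
  => z == 12
stmt 5: z := z + x  -- replace 1 occurrence(s) of z with (z + x)
  => ( z + x ) == 12
stmt 4: z := x + 2  -- replace 1 occurrence(s) of z with (x + 2)
  => ( ( x + 2 ) + x ) == 12
stmt 3: z := x + y  -- replace 0 occurrence(s) of z with (x + y)
  => ( ( x + 2 ) + x ) == 12
stmt 2: y := 5 * x  -- replace 0 occurrence(s) of y with (5 * x)
  => ( ( x + 2 ) + x ) == 12
stmt 1: x := x * x  -- replace 2 occurrence(s) of x with (x * x)
  => ( ( ( x * x ) + 2 ) + ( x * x ) ) == 12

Answer: ( ( ( x * x ) + 2 ) + ( x * x ) ) == 12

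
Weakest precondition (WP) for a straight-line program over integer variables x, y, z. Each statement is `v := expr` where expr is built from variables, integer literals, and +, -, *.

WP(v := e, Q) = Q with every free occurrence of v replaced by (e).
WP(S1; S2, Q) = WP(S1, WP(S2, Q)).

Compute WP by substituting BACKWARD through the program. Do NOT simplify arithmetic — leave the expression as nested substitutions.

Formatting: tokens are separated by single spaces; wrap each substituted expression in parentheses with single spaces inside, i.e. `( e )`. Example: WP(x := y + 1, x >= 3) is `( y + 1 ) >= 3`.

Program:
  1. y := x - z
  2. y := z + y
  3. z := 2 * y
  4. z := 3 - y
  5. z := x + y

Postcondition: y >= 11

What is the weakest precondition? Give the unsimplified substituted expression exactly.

Answer: ( z + ( x - z ) ) >= 11

Derivation:
post: y >= 11
stmt 5: z := x + y  -- replace 0 occurrence(s) of z with (x + y)
  => y >= 11
stmt 4: z := 3 - y  -- replace 0 occurrence(s) of z with (3 - y)
  => y >= 11
stmt 3: z := 2 * y  -- replace 0 occurrence(s) of z with (2 * y)
  => y >= 11
stmt 2: y := z + y  -- replace 1 occurrence(s) of y with (z + y)
  => ( z + y ) >= 11
stmt 1: y := x - z  -- replace 1 occurrence(s) of y with (x - z)
  => ( z + ( x - z ) ) >= 11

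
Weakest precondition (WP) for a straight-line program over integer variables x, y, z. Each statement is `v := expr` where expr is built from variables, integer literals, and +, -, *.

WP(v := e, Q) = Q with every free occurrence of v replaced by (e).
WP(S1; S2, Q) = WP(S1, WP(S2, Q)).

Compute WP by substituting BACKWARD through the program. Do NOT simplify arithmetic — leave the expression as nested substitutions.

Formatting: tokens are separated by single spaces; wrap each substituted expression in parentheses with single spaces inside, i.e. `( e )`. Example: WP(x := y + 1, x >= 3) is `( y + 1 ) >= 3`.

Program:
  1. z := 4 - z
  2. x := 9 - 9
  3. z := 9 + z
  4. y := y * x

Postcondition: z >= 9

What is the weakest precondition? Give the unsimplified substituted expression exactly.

Answer: ( 9 + ( 4 - z ) ) >= 9

Derivation:
post: z >= 9
stmt 4: y := y * x  -- replace 0 occurrence(s) of y with (y * x)
  => z >= 9
stmt 3: z := 9 + z  -- replace 1 occurrence(s) of z with (9 + z)
  => ( 9 + z ) >= 9
stmt 2: x := 9 - 9  -- replace 0 occurrence(s) of x with (9 - 9)
  => ( 9 + z ) >= 9
stmt 1: z := 4 - z  -- replace 1 occurrence(s) of z with (4 - z)
  => ( 9 + ( 4 - z ) ) >= 9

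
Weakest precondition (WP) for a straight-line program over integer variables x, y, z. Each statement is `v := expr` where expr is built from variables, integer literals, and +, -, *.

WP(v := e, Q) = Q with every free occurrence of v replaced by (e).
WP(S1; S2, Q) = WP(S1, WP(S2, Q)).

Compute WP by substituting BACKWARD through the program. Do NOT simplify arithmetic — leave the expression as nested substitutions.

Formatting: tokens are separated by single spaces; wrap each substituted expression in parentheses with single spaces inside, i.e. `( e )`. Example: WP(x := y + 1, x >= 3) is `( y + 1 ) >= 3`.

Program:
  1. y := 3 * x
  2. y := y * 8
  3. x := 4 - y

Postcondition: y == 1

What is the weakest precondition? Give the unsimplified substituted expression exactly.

Answer: ( ( 3 * x ) * 8 ) == 1

Derivation:
post: y == 1
stmt 3: x := 4 - y  -- replace 0 occurrence(s) of x with (4 - y)
  => y == 1
stmt 2: y := y * 8  -- replace 1 occurrence(s) of y with (y * 8)
  => ( y * 8 ) == 1
stmt 1: y := 3 * x  -- replace 1 occurrence(s) of y with (3 * x)
  => ( ( 3 * x ) * 8 ) == 1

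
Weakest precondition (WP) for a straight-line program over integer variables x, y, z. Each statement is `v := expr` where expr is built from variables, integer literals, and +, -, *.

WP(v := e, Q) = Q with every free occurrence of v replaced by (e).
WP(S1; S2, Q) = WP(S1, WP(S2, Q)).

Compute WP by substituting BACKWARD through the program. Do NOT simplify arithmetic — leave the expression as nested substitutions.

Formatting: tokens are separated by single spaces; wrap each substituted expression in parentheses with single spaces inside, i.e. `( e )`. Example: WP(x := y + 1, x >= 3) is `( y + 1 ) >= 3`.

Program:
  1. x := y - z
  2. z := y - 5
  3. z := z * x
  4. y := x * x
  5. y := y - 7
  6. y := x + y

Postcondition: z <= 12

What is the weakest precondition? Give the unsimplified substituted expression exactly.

Answer: ( ( y - 5 ) * ( y - z ) ) <= 12

Derivation:
post: z <= 12
stmt 6: y := x + y  -- replace 0 occurrence(s) of y with (x + y)
  => z <= 12
stmt 5: y := y - 7  -- replace 0 occurrence(s) of y with (y - 7)
  => z <= 12
stmt 4: y := x * x  -- replace 0 occurrence(s) of y with (x * x)
  => z <= 12
stmt 3: z := z * x  -- replace 1 occurrence(s) of z with (z * x)
  => ( z * x ) <= 12
stmt 2: z := y - 5  -- replace 1 occurrence(s) of z with (y - 5)
  => ( ( y - 5 ) * x ) <= 12
stmt 1: x := y - z  -- replace 1 occurrence(s) of x with (y - z)
  => ( ( y - 5 ) * ( y - z ) ) <= 12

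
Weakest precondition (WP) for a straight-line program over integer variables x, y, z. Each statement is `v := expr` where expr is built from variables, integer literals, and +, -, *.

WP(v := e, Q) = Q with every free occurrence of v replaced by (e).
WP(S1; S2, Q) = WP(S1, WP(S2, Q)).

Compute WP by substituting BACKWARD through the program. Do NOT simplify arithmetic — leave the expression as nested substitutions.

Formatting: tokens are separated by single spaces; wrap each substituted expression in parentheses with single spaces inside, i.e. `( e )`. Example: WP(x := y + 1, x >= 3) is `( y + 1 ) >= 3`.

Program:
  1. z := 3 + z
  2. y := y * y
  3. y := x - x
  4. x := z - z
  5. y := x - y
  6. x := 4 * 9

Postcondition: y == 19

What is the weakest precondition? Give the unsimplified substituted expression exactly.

Answer: ( ( ( 3 + z ) - ( 3 + z ) ) - ( x - x ) ) == 19

Derivation:
post: y == 19
stmt 6: x := 4 * 9  -- replace 0 occurrence(s) of x with (4 * 9)
  => y == 19
stmt 5: y := x - y  -- replace 1 occurrence(s) of y with (x - y)
  => ( x - y ) == 19
stmt 4: x := z - z  -- replace 1 occurrence(s) of x with (z - z)
  => ( ( z - z ) - y ) == 19
stmt 3: y := x - x  -- replace 1 occurrence(s) of y with (x - x)
  => ( ( z - z ) - ( x - x ) ) == 19
stmt 2: y := y * y  -- replace 0 occurrence(s) of y with (y * y)
  => ( ( z - z ) - ( x - x ) ) == 19
stmt 1: z := 3 + z  -- replace 2 occurrence(s) of z with (3 + z)
  => ( ( ( 3 + z ) - ( 3 + z ) ) - ( x - x ) ) == 19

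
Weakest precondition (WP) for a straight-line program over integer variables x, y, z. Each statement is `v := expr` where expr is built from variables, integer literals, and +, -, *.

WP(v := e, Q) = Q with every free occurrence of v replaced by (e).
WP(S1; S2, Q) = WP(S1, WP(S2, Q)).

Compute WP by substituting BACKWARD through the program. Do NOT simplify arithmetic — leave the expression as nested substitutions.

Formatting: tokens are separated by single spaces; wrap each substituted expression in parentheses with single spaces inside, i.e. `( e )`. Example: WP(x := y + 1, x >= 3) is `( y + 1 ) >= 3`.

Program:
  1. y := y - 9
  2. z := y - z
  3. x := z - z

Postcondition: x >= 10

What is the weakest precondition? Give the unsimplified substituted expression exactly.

post: x >= 10
stmt 3: x := z - z  -- replace 1 occurrence(s) of x with (z - z)
  => ( z - z ) >= 10
stmt 2: z := y - z  -- replace 2 occurrence(s) of z with (y - z)
  => ( ( y - z ) - ( y - z ) ) >= 10
stmt 1: y := y - 9  -- replace 2 occurrence(s) of y with (y - 9)
  => ( ( ( y - 9 ) - z ) - ( ( y - 9 ) - z ) ) >= 10

Answer: ( ( ( y - 9 ) - z ) - ( ( y - 9 ) - z ) ) >= 10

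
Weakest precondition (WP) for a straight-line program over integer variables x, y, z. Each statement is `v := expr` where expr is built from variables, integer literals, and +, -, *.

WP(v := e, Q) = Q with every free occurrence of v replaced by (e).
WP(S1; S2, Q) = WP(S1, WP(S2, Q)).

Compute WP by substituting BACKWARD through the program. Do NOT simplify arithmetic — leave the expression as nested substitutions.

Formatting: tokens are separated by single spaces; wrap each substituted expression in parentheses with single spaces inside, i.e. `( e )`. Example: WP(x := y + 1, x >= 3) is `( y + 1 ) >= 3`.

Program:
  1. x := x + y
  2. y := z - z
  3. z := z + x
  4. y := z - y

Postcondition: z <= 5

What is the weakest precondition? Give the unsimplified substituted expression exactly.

post: z <= 5
stmt 4: y := z - y  -- replace 0 occurrence(s) of y with (z - y)
  => z <= 5
stmt 3: z := z + x  -- replace 1 occurrence(s) of z with (z + x)
  => ( z + x ) <= 5
stmt 2: y := z - z  -- replace 0 occurrence(s) of y with (z - z)
  => ( z + x ) <= 5
stmt 1: x := x + y  -- replace 1 occurrence(s) of x with (x + y)
  => ( z + ( x + y ) ) <= 5

Answer: ( z + ( x + y ) ) <= 5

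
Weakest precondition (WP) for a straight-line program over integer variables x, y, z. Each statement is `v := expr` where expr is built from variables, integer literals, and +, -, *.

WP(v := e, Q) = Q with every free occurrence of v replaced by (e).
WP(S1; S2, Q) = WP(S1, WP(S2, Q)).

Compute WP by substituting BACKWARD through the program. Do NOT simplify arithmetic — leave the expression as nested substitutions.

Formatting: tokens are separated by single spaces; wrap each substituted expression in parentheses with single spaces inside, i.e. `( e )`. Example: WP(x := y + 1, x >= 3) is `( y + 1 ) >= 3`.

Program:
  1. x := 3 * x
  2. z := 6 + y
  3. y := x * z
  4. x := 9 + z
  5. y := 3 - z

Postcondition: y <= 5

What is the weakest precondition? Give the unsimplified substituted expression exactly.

post: y <= 5
stmt 5: y := 3 - z  -- replace 1 occurrence(s) of y with (3 - z)
  => ( 3 - z ) <= 5
stmt 4: x := 9 + z  -- replace 0 occurrence(s) of x with (9 + z)
  => ( 3 - z ) <= 5
stmt 3: y := x * z  -- replace 0 occurrence(s) of y with (x * z)
  => ( 3 - z ) <= 5
stmt 2: z := 6 + y  -- replace 1 occurrence(s) of z with (6 + y)
  => ( 3 - ( 6 + y ) ) <= 5
stmt 1: x := 3 * x  -- replace 0 occurrence(s) of x with (3 * x)
  => ( 3 - ( 6 + y ) ) <= 5

Answer: ( 3 - ( 6 + y ) ) <= 5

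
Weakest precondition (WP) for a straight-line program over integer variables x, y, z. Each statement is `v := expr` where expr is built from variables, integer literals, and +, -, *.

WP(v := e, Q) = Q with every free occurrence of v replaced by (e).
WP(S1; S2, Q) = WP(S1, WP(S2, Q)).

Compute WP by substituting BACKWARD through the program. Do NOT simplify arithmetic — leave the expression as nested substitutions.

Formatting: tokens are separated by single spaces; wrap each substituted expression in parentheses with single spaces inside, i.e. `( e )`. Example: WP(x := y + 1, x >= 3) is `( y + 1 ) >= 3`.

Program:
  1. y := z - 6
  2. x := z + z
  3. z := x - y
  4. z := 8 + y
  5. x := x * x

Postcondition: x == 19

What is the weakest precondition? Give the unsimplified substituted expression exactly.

Answer: ( ( z + z ) * ( z + z ) ) == 19

Derivation:
post: x == 19
stmt 5: x := x * x  -- replace 1 occurrence(s) of x with (x * x)
  => ( x * x ) == 19
stmt 4: z := 8 + y  -- replace 0 occurrence(s) of z with (8 + y)
  => ( x * x ) == 19
stmt 3: z := x - y  -- replace 0 occurrence(s) of z with (x - y)
  => ( x * x ) == 19
stmt 2: x := z + z  -- replace 2 occurrence(s) of x with (z + z)
  => ( ( z + z ) * ( z + z ) ) == 19
stmt 1: y := z - 6  -- replace 0 occurrence(s) of y with (z - 6)
  => ( ( z + z ) * ( z + z ) ) == 19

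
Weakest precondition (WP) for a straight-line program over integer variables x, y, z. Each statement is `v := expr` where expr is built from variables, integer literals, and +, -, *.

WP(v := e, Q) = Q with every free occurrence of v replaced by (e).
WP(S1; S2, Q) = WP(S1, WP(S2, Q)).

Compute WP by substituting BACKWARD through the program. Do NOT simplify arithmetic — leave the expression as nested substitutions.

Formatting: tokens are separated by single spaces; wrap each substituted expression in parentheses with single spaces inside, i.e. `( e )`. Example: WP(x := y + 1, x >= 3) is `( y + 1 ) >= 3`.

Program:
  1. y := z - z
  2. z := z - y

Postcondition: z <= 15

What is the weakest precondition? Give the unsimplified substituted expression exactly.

post: z <= 15
stmt 2: z := z - y  -- replace 1 occurrence(s) of z with (z - y)
  => ( z - y ) <= 15
stmt 1: y := z - z  -- replace 1 occurrence(s) of y with (z - z)
  => ( z - ( z - z ) ) <= 15

Answer: ( z - ( z - z ) ) <= 15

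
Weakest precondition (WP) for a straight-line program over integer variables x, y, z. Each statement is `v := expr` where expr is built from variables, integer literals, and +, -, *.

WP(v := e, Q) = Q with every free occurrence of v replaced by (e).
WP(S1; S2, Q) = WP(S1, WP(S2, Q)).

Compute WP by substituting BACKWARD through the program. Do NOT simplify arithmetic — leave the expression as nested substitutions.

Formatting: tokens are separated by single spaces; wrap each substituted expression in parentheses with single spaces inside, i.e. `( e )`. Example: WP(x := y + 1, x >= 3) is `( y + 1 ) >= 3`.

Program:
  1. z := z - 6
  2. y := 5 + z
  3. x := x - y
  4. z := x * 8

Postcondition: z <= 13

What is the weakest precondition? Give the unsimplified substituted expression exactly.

Answer: ( ( x - ( 5 + ( z - 6 ) ) ) * 8 ) <= 13

Derivation:
post: z <= 13
stmt 4: z := x * 8  -- replace 1 occurrence(s) of z with (x * 8)
  => ( x * 8 ) <= 13
stmt 3: x := x - y  -- replace 1 occurrence(s) of x with (x - y)
  => ( ( x - y ) * 8 ) <= 13
stmt 2: y := 5 + z  -- replace 1 occurrence(s) of y with (5 + z)
  => ( ( x - ( 5 + z ) ) * 8 ) <= 13
stmt 1: z := z - 6  -- replace 1 occurrence(s) of z with (z - 6)
  => ( ( x - ( 5 + ( z - 6 ) ) ) * 8 ) <= 13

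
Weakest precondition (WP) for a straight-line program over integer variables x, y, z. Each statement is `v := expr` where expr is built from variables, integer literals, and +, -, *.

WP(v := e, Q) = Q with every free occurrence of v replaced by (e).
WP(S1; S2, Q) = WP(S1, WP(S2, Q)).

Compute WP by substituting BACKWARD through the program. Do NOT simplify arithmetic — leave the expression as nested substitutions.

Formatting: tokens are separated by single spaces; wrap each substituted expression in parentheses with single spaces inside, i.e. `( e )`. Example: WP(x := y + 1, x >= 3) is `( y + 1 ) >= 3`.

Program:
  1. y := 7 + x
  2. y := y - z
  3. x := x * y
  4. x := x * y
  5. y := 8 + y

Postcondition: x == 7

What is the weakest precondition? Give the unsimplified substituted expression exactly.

Answer: ( ( x * ( ( 7 + x ) - z ) ) * ( ( 7 + x ) - z ) ) == 7

Derivation:
post: x == 7
stmt 5: y := 8 + y  -- replace 0 occurrence(s) of y with (8 + y)
  => x == 7
stmt 4: x := x * y  -- replace 1 occurrence(s) of x with (x * y)
  => ( x * y ) == 7
stmt 3: x := x * y  -- replace 1 occurrence(s) of x with (x * y)
  => ( ( x * y ) * y ) == 7
stmt 2: y := y - z  -- replace 2 occurrence(s) of y with (y - z)
  => ( ( x * ( y - z ) ) * ( y - z ) ) == 7
stmt 1: y := 7 + x  -- replace 2 occurrence(s) of y with (7 + x)
  => ( ( x * ( ( 7 + x ) - z ) ) * ( ( 7 + x ) - z ) ) == 7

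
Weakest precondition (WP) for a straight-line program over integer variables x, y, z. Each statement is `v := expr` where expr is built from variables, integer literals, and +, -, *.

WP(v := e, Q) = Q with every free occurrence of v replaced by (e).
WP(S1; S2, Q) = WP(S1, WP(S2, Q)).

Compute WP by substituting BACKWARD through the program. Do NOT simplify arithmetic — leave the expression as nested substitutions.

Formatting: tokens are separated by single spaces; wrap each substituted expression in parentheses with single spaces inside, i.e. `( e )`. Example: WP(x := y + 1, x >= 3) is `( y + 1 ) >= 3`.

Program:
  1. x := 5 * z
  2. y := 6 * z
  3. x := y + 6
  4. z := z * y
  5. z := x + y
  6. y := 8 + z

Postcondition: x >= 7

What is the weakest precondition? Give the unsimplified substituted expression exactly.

Answer: ( ( 6 * z ) + 6 ) >= 7

Derivation:
post: x >= 7
stmt 6: y := 8 + z  -- replace 0 occurrence(s) of y with (8 + z)
  => x >= 7
stmt 5: z := x + y  -- replace 0 occurrence(s) of z with (x + y)
  => x >= 7
stmt 4: z := z * y  -- replace 0 occurrence(s) of z with (z * y)
  => x >= 7
stmt 3: x := y + 6  -- replace 1 occurrence(s) of x with (y + 6)
  => ( y + 6 ) >= 7
stmt 2: y := 6 * z  -- replace 1 occurrence(s) of y with (6 * z)
  => ( ( 6 * z ) + 6 ) >= 7
stmt 1: x := 5 * z  -- replace 0 occurrence(s) of x with (5 * z)
  => ( ( 6 * z ) + 6 ) >= 7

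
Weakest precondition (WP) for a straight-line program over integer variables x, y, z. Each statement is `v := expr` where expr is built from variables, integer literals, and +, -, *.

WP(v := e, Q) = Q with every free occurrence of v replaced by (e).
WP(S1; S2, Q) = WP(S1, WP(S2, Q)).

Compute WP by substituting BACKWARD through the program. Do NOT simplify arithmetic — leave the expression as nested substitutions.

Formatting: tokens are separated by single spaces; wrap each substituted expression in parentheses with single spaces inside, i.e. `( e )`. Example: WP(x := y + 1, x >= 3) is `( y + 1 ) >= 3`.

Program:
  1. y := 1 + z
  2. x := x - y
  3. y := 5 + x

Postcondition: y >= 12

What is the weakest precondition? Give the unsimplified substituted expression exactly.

Answer: ( 5 + ( x - ( 1 + z ) ) ) >= 12

Derivation:
post: y >= 12
stmt 3: y := 5 + x  -- replace 1 occurrence(s) of y with (5 + x)
  => ( 5 + x ) >= 12
stmt 2: x := x - y  -- replace 1 occurrence(s) of x with (x - y)
  => ( 5 + ( x - y ) ) >= 12
stmt 1: y := 1 + z  -- replace 1 occurrence(s) of y with (1 + z)
  => ( 5 + ( x - ( 1 + z ) ) ) >= 12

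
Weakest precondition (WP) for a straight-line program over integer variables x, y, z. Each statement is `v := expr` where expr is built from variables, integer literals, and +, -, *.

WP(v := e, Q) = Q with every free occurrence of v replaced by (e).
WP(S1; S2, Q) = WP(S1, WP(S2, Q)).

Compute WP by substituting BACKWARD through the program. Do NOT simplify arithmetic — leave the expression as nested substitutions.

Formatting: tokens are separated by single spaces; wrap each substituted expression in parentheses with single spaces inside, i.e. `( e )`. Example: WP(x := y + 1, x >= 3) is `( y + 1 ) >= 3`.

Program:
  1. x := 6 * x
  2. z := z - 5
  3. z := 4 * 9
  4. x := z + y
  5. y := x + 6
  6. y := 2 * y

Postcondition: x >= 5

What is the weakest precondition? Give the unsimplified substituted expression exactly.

post: x >= 5
stmt 6: y := 2 * y  -- replace 0 occurrence(s) of y with (2 * y)
  => x >= 5
stmt 5: y := x + 6  -- replace 0 occurrence(s) of y with (x + 6)
  => x >= 5
stmt 4: x := z + y  -- replace 1 occurrence(s) of x with (z + y)
  => ( z + y ) >= 5
stmt 3: z := 4 * 9  -- replace 1 occurrence(s) of z with (4 * 9)
  => ( ( 4 * 9 ) + y ) >= 5
stmt 2: z := z - 5  -- replace 0 occurrence(s) of z with (z - 5)
  => ( ( 4 * 9 ) + y ) >= 5
stmt 1: x := 6 * x  -- replace 0 occurrence(s) of x with (6 * x)
  => ( ( 4 * 9 ) + y ) >= 5

Answer: ( ( 4 * 9 ) + y ) >= 5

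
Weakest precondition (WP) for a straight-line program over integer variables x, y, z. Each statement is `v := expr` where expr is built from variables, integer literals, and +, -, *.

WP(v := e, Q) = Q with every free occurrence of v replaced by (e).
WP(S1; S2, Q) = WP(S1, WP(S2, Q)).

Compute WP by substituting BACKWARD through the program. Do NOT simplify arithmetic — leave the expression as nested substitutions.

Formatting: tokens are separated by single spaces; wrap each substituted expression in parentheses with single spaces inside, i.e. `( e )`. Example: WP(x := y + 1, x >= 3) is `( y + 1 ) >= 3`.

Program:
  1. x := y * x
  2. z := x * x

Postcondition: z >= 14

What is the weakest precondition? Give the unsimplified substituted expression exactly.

post: z >= 14
stmt 2: z := x * x  -- replace 1 occurrence(s) of z with (x * x)
  => ( x * x ) >= 14
stmt 1: x := y * x  -- replace 2 occurrence(s) of x with (y * x)
  => ( ( y * x ) * ( y * x ) ) >= 14

Answer: ( ( y * x ) * ( y * x ) ) >= 14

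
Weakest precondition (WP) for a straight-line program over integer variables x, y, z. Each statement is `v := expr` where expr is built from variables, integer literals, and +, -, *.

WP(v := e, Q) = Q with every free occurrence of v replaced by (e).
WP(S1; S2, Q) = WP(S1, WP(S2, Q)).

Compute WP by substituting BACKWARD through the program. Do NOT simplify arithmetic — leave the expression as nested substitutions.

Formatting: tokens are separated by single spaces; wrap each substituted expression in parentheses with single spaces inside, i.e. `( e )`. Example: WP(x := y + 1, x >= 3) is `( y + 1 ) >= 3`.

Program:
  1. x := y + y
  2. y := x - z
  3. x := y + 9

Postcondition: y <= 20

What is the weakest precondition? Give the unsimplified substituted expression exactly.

Answer: ( ( y + y ) - z ) <= 20

Derivation:
post: y <= 20
stmt 3: x := y + 9  -- replace 0 occurrence(s) of x with (y + 9)
  => y <= 20
stmt 2: y := x - z  -- replace 1 occurrence(s) of y with (x - z)
  => ( x - z ) <= 20
stmt 1: x := y + y  -- replace 1 occurrence(s) of x with (y + y)
  => ( ( y + y ) - z ) <= 20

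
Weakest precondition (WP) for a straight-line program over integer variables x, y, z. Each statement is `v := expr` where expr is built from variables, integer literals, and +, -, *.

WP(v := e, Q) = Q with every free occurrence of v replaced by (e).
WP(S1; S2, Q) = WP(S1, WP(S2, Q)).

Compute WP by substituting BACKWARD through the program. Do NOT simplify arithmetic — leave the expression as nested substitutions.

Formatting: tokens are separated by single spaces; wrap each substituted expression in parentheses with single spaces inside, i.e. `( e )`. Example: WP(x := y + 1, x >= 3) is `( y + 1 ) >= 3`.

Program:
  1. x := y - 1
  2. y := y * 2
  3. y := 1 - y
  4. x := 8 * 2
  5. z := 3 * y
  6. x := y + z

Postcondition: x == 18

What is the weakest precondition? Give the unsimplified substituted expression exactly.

post: x == 18
stmt 6: x := y + z  -- replace 1 occurrence(s) of x with (y + z)
  => ( y + z ) == 18
stmt 5: z := 3 * y  -- replace 1 occurrence(s) of z with (3 * y)
  => ( y + ( 3 * y ) ) == 18
stmt 4: x := 8 * 2  -- replace 0 occurrence(s) of x with (8 * 2)
  => ( y + ( 3 * y ) ) == 18
stmt 3: y := 1 - y  -- replace 2 occurrence(s) of y with (1 - y)
  => ( ( 1 - y ) + ( 3 * ( 1 - y ) ) ) == 18
stmt 2: y := y * 2  -- replace 2 occurrence(s) of y with (y * 2)
  => ( ( 1 - ( y * 2 ) ) + ( 3 * ( 1 - ( y * 2 ) ) ) ) == 18
stmt 1: x := y - 1  -- replace 0 occurrence(s) of x with (y - 1)
  => ( ( 1 - ( y * 2 ) ) + ( 3 * ( 1 - ( y * 2 ) ) ) ) == 18

Answer: ( ( 1 - ( y * 2 ) ) + ( 3 * ( 1 - ( y * 2 ) ) ) ) == 18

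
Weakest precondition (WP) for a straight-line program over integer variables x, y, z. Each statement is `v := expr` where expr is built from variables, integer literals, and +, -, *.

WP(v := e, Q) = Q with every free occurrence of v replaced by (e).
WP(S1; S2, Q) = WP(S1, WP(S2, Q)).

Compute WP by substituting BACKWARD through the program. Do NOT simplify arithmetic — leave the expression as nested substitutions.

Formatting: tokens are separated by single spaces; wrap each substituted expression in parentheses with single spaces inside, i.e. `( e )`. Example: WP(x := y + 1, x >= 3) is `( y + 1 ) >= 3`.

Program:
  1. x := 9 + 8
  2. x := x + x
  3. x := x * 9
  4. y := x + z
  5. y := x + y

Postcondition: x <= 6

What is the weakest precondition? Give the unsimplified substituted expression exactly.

Answer: ( ( ( 9 + 8 ) + ( 9 + 8 ) ) * 9 ) <= 6

Derivation:
post: x <= 6
stmt 5: y := x + y  -- replace 0 occurrence(s) of y with (x + y)
  => x <= 6
stmt 4: y := x + z  -- replace 0 occurrence(s) of y with (x + z)
  => x <= 6
stmt 3: x := x * 9  -- replace 1 occurrence(s) of x with (x * 9)
  => ( x * 9 ) <= 6
stmt 2: x := x + x  -- replace 1 occurrence(s) of x with (x + x)
  => ( ( x + x ) * 9 ) <= 6
stmt 1: x := 9 + 8  -- replace 2 occurrence(s) of x with (9 + 8)
  => ( ( ( 9 + 8 ) + ( 9 + 8 ) ) * 9 ) <= 6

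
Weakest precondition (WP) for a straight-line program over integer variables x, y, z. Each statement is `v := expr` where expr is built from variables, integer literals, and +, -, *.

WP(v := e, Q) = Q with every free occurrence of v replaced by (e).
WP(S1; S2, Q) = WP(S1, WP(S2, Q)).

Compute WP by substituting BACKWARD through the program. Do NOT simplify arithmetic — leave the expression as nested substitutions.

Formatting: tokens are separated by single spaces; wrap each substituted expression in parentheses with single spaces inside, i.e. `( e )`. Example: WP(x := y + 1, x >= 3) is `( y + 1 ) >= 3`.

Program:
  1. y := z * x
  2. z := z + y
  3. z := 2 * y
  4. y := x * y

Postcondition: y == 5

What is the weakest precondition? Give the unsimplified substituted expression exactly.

post: y == 5
stmt 4: y := x * y  -- replace 1 occurrence(s) of y with (x * y)
  => ( x * y ) == 5
stmt 3: z := 2 * y  -- replace 0 occurrence(s) of z with (2 * y)
  => ( x * y ) == 5
stmt 2: z := z + y  -- replace 0 occurrence(s) of z with (z + y)
  => ( x * y ) == 5
stmt 1: y := z * x  -- replace 1 occurrence(s) of y with (z * x)
  => ( x * ( z * x ) ) == 5

Answer: ( x * ( z * x ) ) == 5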